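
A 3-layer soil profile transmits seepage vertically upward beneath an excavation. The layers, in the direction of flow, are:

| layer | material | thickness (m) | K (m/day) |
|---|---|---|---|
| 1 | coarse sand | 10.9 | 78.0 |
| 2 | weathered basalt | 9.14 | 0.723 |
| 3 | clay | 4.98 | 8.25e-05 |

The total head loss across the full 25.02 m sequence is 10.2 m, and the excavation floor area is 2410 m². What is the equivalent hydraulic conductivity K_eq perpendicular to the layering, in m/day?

0.000414

Flow is perpendicular to layering, so the layers act in series and the equivalent K is the thickness-weighted harmonic mean.
Total thickness L = 10.9 + 9.14 + 4.98 = 25.02 m.
Σ(b_i/K_i) = 10.9/78.0 + 9.14/0.723 + 4.98/8.25e-05 = 60376 d.
K_eq = L / Σ(b_i/K_i) = 25.02 / 60376 = 0.0004144 m/day.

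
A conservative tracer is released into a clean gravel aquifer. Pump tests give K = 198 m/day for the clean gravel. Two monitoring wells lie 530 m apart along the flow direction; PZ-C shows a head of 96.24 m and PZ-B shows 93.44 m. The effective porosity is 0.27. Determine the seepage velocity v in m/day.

3.87

Hydraulic gradient i = (96.24 − 93.44) / 530 = 2.8 / 530 = 0.005283.
Darcy flux q = K · i = 198.0 × 0.005283 = 1.046 m/day.
Seepage velocity v = q / n_e = 1.046 / 0.27 = 3.874 m/day.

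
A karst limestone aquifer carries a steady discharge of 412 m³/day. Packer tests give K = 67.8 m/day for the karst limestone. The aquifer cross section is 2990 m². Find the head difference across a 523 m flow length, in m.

From Q = K·A·i, i = Q / (K·A) = 412 / (67.80 × 2990) = 0.002032.
Head loss Δh = i · L = 0.002032 × 523 = 1.063 m.

1.06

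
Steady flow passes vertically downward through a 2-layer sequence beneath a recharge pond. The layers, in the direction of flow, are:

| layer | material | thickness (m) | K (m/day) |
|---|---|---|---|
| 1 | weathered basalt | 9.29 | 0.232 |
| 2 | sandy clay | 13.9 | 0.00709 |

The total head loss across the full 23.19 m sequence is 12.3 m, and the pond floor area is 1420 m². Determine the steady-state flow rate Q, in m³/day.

8.73

Flow is perpendicular to layering, so the layers act in series and the equivalent K is the thickness-weighted harmonic mean.
Total thickness L = 9.29 + 13.9 = 23.19 m.
Σ(b_i/K_i) = 9.29/0.232 + 13.9/0.00709 = 2001 d.
K_eq = L / Σ(b_i/K_i) = 23.19 / 2001 = 0.01159 m/day.
Q = K_eq · A · (Δh/L) = 0.01159 × 1420 × (12.3/23.19) = 8.731 m³/day.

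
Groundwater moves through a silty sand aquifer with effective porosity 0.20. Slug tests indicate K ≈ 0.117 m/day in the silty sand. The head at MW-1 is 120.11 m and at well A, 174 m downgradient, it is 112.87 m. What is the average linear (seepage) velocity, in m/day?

Hydraulic gradient i = (120.11 − 112.87) / 174 = 7.24 / 174 = 0.04161.
Darcy flux q = K · i = 0.1170 × 0.04161 = 0.004868 m/day.
Seepage velocity v = q / n_e = 0.004868 / 0.20 = 0.02434 m/day.

0.0243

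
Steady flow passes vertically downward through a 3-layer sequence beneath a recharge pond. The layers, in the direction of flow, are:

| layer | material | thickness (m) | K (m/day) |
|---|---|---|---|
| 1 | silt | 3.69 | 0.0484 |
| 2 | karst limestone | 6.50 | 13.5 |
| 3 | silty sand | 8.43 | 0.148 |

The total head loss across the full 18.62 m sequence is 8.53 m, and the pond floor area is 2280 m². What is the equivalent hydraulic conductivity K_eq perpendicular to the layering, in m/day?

0.139

Flow is perpendicular to layering, so the layers act in series and the equivalent K is the thickness-weighted harmonic mean.
Total thickness L = 3.69 + 6.50 + 8.43 = 18.62 m.
Σ(b_i/K_i) = 3.69/0.0484 + 6.50/13.5 + 8.43/0.148 = 133.7 d.
K_eq = L / Σ(b_i/K_i) = 18.62 / 133.7 = 0.1393 m/day.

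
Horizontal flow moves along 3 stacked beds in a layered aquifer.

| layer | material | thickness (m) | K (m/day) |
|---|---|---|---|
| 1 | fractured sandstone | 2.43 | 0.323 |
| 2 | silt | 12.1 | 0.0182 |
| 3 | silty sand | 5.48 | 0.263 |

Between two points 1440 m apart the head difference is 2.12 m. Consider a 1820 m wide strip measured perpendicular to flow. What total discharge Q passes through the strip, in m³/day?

Flow is parallel to layering, so each bed carries its own Darcy discharge and the transmissivities add.
Σ(K_i·b_i) = 0.323×2.43 + 0.0182×12.1 + 0.263×5.48 = 2.446 m²/day.
Hydraulic gradient i = Δh / L = 2.12 / 1440 = 0.001472.
Q = Σ(K_i·b_i) · W · i = 2.446 × 1820 × 0.001472 = 6.555 m³/day.

6.55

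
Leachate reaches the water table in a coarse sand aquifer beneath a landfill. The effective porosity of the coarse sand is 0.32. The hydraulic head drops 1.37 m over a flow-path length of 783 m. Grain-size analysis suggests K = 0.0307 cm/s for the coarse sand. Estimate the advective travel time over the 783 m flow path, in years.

14.8

Convert K: 0.0307 cm/s × 864 = 26.52 m/day.
Hydraulic gradient i = Δh / L = 1.37 / 783 = 0.001750.
Darcy flux q = K · i = 26.52 × 0.001750 = 0.04641 m/day.
Seepage velocity v = q / n_e = 0.04641 / 0.32 = 0.1450 m/day.
Travel time t = L / v = 783 / 0.1450 = 5399 days = 14.78 years.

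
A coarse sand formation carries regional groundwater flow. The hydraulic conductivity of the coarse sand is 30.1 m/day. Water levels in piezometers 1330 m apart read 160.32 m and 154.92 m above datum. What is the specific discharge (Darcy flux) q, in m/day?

Hydraulic gradient i = (160.32 − 154.92) / 1330 = 5.4 / 1330 = 0.004060.
Specific discharge q = K · i = 30.10 × 0.004060 = 0.1222 m/day.

0.122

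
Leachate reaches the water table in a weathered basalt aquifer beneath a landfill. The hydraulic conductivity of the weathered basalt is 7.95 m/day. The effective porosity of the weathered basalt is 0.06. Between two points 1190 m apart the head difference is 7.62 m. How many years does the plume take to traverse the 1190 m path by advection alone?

Hydraulic gradient i = Δh / L = 7.62 / 1190 = 0.006403.
Darcy flux q = K · i = 7.950 × 0.006403 = 0.05091 m/day.
Seepage velocity v = q / n_e = 0.05091 / 0.06 = 0.8484 m/day.
Travel time t = L / v = 1190 / 0.8484 = 1403 days = 3.840 years.

3.84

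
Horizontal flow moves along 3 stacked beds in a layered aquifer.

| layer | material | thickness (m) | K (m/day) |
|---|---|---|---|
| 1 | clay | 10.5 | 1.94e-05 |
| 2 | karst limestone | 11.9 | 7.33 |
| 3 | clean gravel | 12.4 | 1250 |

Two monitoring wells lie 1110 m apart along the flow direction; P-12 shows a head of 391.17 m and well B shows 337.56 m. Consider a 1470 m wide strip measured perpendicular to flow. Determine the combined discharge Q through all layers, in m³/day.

1.11e+06

Flow is parallel to layering, so each bed carries its own Darcy discharge and the transmissivities add.
Σ(K_i·b_i) = 1.94e-05×10.5 + 7.33×11.9 + 1250×12.4 = 15587 m²/day.
Hydraulic gradient i = (391.17 − 337.56) / 1110 = 53.61 / 1110 = 0.04830.
Q = Σ(K_i·b_i) · W · i = 15587 × 1470 × 0.04830 = 1.107e+06 m³/day.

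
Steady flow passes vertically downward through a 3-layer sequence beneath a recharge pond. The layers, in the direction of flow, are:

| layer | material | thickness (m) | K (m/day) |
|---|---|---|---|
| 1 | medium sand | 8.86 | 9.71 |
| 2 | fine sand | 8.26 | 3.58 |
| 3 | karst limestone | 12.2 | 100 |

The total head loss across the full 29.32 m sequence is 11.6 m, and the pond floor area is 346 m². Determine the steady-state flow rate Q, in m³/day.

Flow is perpendicular to layering, so the layers act in series and the equivalent K is the thickness-weighted harmonic mean.
Total thickness L = 8.86 + 8.26 + 12.2 = 29.32 m.
Σ(b_i/K_i) = 8.86/9.71 + 8.26/3.58 + 12.2/100 = 3.342 d.
K_eq = L / Σ(b_i/K_i) = 29.32 / 3.342 = 8.774 m/day.
Q = K_eq · A · (Δh/L) = 8.774 × 346 × (11.6/29.32) = 1201 m³/day.

1200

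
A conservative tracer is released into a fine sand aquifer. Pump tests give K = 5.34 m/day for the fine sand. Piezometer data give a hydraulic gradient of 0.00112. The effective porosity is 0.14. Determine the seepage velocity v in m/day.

0.0427

Hydraulic gradient i = 0.00112.
Darcy flux q = K · i = 5.340 × 0.001120 = 0.005981 m/day.
Seepage velocity v = q / n_e = 0.005981 / 0.14 = 0.04272 m/day.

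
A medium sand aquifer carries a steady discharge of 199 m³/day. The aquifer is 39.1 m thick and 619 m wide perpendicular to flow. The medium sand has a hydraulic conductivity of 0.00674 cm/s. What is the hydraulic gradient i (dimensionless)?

Convert K: 0.00674 cm/s × 864 = 5.823 m/day.
Cross-sectional area A = 619 × 39.1 = 24203 m².
From Q = K·A·i, i = Q / (K·A) = 199 / (5.823 × 24203) = 0.001412.

0.00141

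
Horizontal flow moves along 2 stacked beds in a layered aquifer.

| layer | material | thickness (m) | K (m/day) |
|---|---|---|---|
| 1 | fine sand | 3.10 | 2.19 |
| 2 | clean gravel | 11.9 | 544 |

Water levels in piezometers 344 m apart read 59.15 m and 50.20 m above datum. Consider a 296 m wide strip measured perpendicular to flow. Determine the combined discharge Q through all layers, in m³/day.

Flow is parallel to layering, so each bed carries its own Darcy discharge and the transmissivities add.
Σ(K_i·b_i) = 2.19×3.10 + 544×11.9 = 6480 m²/day.
Hydraulic gradient i = (59.15 − 50.20) / 344 = 8.95 / 344 = 0.02602.
Q = Σ(K_i·b_i) · W · i = 6480 × 296 × 0.02602 = 49907 m³/day.

49900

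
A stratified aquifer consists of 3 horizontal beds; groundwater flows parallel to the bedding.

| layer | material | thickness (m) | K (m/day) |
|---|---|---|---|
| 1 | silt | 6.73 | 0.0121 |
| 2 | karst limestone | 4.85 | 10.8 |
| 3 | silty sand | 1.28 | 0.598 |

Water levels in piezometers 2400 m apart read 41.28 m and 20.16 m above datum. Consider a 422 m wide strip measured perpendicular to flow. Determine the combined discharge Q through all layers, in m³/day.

Flow is parallel to layering, so each bed carries its own Darcy discharge and the transmissivities add.
Σ(K_i·b_i) = 0.0121×6.73 + 10.8×4.85 + 0.598×1.28 = 53.23 m²/day.
Hydraulic gradient i = (41.28 − 20.16) / 2400 = 21.12 / 2400 = 0.008800.
Q = Σ(K_i·b_i) · W · i = 53.23 × 422 × 0.008800 = 197.7 m³/day.

198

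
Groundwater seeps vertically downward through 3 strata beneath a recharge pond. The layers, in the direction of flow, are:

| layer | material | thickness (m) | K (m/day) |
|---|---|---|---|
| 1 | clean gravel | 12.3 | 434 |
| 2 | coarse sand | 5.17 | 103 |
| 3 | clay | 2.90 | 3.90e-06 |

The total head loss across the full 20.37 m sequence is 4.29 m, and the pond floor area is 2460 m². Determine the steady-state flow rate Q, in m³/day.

Flow is perpendicular to layering, so the layers act in series and the equivalent K is the thickness-weighted harmonic mean.
Total thickness L = 12.3 + 5.17 + 2.90 = 20.37 m.
Σ(b_i/K_i) = 12.3/434 + 5.17/103 + 2.90/3.90e-06 = 7.436e+05 d.
K_eq = L / Σ(b_i/K_i) = 20.37 / 7.436e+05 = 2.739e-05 m/day.
Q = K_eq · A · (Δh/L) = 2.739e-05 × 2460 × (4.29/20.37) = 0.01419 m³/day.

0.0142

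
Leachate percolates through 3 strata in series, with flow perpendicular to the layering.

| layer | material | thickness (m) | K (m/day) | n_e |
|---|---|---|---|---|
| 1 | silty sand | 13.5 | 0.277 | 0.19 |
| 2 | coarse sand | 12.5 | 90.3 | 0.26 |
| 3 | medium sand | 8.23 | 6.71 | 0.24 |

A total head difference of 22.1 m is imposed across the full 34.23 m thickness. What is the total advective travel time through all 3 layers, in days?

17.7

With flow normal to the layers, continuity requires the same specific discharge q through every layer.
Σ(b_i/K_i) = 13.5/0.277 + 12.5/90.3 + 8.23/6.71 = 50.10 d.
q = Δh / Σ(b_i/K_i) = 22.1 / 50.10 = 0.4411 m/day.
In each layer the seepage velocity is v_i = q/n_i, so the layer transit time is t_i = b_i·n_i / q:
  layer 1 (silty sand): t_1 = 13.5 × 0.19 / 0.4411 = 5.815 d
  layer 2 (coarse sand): t_2 = 12.5 × 0.26 / 0.4411 = 7.368 d
  layer 3 (medium sand): t_3 = 8.23 × 0.24 / 0.4411 = 4.478 d
Total t = Σ t_i = 17.66 days.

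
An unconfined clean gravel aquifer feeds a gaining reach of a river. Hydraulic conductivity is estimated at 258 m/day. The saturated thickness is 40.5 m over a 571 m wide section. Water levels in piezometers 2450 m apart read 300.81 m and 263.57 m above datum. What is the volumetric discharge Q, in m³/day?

Cross-sectional area A = 571 × 40.5 = 23126 m².
Hydraulic gradient i = (300.81 − 263.57) / 2450 = 37.24 / 2450 = 0.01520.
Darcy's law: Q = K · A · i = 258.0 × 23126 × 0.01520 = 90689 m³/day.

90700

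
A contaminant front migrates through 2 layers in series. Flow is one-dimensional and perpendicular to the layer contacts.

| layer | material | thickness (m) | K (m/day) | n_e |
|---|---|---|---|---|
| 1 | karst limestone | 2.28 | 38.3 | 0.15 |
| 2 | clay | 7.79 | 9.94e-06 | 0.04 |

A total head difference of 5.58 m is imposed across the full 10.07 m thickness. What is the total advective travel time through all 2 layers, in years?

251

With flow normal to the layers, continuity requires the same specific discharge q through every layer.
Σ(b_i/K_i) = 2.28/38.3 + 7.79/9.94e-06 = 7.837e+05 d.
q = Δh / Σ(b_i/K_i) = 5.58 / 7.837e+05 = 7.120e-06 m/day.
In each layer the seepage velocity is v_i = q/n_i, so the layer transit time is t_i = b_i·n_i / q:
  layer 1 (karst limestone): t_1 = 2.28 × 0.15 / 7.120e-06 = 48033 d
  layer 2 (clay): t_2 = 7.79 × 0.04 / 7.120e-06 = 43764 d
Total t = Σ t_i = 91797 days = 251.3 years.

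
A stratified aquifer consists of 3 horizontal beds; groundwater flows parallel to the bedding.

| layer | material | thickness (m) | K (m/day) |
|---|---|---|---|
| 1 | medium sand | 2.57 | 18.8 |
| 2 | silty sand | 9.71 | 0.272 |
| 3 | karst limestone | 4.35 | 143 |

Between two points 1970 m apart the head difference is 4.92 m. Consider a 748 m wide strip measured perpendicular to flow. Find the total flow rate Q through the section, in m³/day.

Flow is parallel to layering, so each bed carries its own Darcy discharge and the transmissivities add.
Σ(K_i·b_i) = 18.8×2.57 + 0.272×9.71 + 143×4.35 = 673.0 m²/day.
Hydraulic gradient i = Δh / L = 4.92 / 1970 = 0.002497.
Q = Σ(K_i·b_i) · W · i = 673.0 × 748 × 0.002497 = 1257 m³/day.

1260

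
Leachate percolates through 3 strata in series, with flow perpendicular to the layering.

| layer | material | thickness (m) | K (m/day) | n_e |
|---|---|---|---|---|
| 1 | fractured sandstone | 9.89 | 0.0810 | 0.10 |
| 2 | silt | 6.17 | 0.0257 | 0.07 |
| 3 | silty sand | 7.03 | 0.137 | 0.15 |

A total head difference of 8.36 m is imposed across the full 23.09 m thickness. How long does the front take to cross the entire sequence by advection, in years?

0.335

With flow normal to the layers, continuity requires the same specific discharge q through every layer.
Σ(b_i/K_i) = 9.89/0.0810 + 6.17/0.0257 + 7.03/0.137 = 413.5 d.
q = Δh / Σ(b_i/K_i) = 8.36 / 413.5 = 0.02022 m/day.
In each layer the seepage velocity is v_i = q/n_i, so the layer transit time is t_i = b_i·n_i / q:
  layer 1 (fractured sandstone): t_1 = 9.89 × 0.10 / 0.02022 = 48.92 d
  layer 2 (silt): t_2 = 6.17 × 0.07 / 0.02022 = 21.36 d
  layer 3 (silty sand): t_3 = 7.03 × 0.15 / 0.02022 = 52.16 d
Total t = Σ t_i = 122.4 days = 0.3352 years.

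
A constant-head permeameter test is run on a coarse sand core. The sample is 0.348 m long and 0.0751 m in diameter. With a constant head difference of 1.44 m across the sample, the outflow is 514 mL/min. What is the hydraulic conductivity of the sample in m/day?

Cross-sectional area A = π·(d/2)² = π × (0.0751/2)² = 0.004430 m².
Convert discharge: 514 mL/min = 8.567e-06 m³/s.
Darcy's law rearranged: K = Q·L / (A·Δh) = 8.567e-06 × 0.348 / (0.004430 × 1.44) = 0.0004674 m/s = 40.38 m/day.

40.4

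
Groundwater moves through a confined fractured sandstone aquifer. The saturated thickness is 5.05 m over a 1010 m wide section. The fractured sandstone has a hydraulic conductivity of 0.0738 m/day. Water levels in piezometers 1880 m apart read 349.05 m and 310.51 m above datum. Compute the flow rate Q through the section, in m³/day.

Cross-sectional area A = 1010 × 5.05 = 5100 m².
Hydraulic gradient i = (349.05 − 310.51) / 1880 = 38.54 / 1880 = 0.02050.
Darcy's law: Q = K · A · i = 0.07380 × 5100 × 0.02050 = 7.717 m³/day.

7.72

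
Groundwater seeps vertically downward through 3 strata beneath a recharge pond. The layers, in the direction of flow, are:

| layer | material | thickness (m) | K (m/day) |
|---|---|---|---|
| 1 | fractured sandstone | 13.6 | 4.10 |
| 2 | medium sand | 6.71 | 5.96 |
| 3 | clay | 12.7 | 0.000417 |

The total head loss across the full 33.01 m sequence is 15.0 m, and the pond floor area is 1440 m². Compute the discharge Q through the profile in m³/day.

Flow is perpendicular to layering, so the layers act in series and the equivalent K is the thickness-weighted harmonic mean.
Total thickness L = 13.6 + 6.71 + 12.7 = 33.01 m.
Σ(b_i/K_i) = 13.6/4.10 + 6.71/5.96 + 12.7/0.000417 = 30460 d.
K_eq = L / Σ(b_i/K_i) = 33.01 / 30460 = 0.001084 m/day.
Q = K_eq · A · (Δh/L) = 0.001084 × 1440 × (15.0/33.01) = 0.7091 m³/day.

0.709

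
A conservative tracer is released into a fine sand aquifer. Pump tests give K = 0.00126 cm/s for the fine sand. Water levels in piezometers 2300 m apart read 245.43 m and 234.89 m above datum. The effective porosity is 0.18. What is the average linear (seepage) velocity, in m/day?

Convert K: 0.00126 cm/s × 864 = 1.089 m/day.
Hydraulic gradient i = (245.43 − 234.89) / 2300 = 10.54 / 2300 = 0.004583.
Darcy flux q = K · i = 1.089 × 0.004583 = 0.004989 m/day.
Seepage velocity v = q / n_e = 0.004989 / 0.18 = 0.02772 m/day.

0.0277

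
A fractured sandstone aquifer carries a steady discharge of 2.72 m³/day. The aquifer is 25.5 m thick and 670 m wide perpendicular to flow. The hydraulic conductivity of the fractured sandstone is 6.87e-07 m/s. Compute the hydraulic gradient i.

0.00268

Convert K: 6.87e-07 m/s × 86400 = 0.05936 m/day.
Cross-sectional area A = 670 × 25.5 = 17085 m².
From Q = K·A·i, i = Q / (K·A) = 2.72 / (0.05936 × 17085) = 0.002682.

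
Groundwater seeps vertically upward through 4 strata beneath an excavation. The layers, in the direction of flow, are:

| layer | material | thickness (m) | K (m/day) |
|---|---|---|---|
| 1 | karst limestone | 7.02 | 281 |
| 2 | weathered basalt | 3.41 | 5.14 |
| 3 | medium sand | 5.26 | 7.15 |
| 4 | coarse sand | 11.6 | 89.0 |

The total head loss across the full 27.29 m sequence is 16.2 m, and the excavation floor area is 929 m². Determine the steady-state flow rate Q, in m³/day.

Flow is perpendicular to layering, so the layers act in series and the equivalent K is the thickness-weighted harmonic mean.
Total thickness L = 7.02 + 3.41 + 5.26 + 11.6 = 27.29 m.
Σ(b_i/K_i) = 7.02/281 + 3.41/5.14 + 5.26/7.15 + 11.6/89.0 = 1.554 d.
K_eq = L / Σ(b_i/K_i) = 27.29 / 1.554 = 17.56 m/day.
Q = K_eq · A · (Δh/L) = 17.56 × 929 × (16.2/27.29) = 9682 m³/day.

9680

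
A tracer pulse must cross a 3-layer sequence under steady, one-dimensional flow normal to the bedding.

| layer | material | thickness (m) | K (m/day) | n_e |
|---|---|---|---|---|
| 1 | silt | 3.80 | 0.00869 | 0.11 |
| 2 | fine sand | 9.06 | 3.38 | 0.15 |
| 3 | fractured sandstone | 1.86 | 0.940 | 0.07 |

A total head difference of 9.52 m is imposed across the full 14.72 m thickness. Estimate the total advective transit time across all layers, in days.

88.5

With flow normal to the layers, continuity requires the same specific discharge q through every layer.
Σ(b_i/K_i) = 3.80/0.00869 + 9.06/3.38 + 1.86/0.940 = 441.9 d.
q = Δh / Σ(b_i/K_i) = 9.52 / 441.9 = 0.02154 m/day.
In each layer the seepage velocity is v_i = q/n_i, so the layer transit time is t_i = b_i·n_i / q:
  layer 1 (silt): t_1 = 3.80 × 0.11 / 0.02154 = 19.40 d
  layer 2 (fine sand): t_2 = 9.06 × 0.15 / 0.02154 = 63.09 d
  layer 3 (fractured sandstone): t_3 = 1.86 × 0.07 / 0.02154 = 6.044 d
Total t = Σ t_i = 88.54 days.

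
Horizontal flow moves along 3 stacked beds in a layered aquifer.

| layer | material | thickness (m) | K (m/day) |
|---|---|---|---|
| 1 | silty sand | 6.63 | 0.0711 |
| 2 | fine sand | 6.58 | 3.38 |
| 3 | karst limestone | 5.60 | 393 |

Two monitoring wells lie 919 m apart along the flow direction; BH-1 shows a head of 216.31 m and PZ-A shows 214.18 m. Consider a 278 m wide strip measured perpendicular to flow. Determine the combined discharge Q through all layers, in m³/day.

Flow is parallel to layering, so each bed carries its own Darcy discharge and the transmissivities add.
Σ(K_i·b_i) = 0.0711×6.63 + 3.38×6.58 + 393×5.60 = 2224 m²/day.
Hydraulic gradient i = (216.31 − 214.18) / 919 = 2.13 / 919 = 0.002318.
Q = Σ(K_i·b_i) · W · i = 2224 × 278 × 0.002318 = 1433 m³/day.

1430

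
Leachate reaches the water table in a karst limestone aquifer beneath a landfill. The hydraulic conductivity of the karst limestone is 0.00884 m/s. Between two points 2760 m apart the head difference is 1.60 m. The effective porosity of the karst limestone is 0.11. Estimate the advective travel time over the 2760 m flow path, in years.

1.88

Convert K: 0.00884 m/s × 86400 = 763.8 m/day.
Hydraulic gradient i = Δh / L = 1.60 / 2760 = 0.0005797.
Darcy flux q = K · i = 763.8 × 0.0005797 = 0.4428 m/day.
Seepage velocity v = q / n_e = 0.4428 / 0.11 = 4.025 m/day.
Travel time t = L / v = 2760 / 4.025 = 685.7 days = 1.877 years.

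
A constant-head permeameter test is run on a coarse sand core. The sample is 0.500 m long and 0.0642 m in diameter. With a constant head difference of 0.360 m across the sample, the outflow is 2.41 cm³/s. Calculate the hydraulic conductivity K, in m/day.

89.3

Cross-sectional area A = π·(d/2)² = π × (0.0642/2)² = 0.003237 m².
Convert discharge: 2.41 cm³/s = 2.410e-06 m³/s.
Darcy's law rearranged: K = Q·L / (A·Δh) = 2.410e-06 × 0.500 / (0.003237 × 0.360) = 0.001034 m/s = 89.34 m/day.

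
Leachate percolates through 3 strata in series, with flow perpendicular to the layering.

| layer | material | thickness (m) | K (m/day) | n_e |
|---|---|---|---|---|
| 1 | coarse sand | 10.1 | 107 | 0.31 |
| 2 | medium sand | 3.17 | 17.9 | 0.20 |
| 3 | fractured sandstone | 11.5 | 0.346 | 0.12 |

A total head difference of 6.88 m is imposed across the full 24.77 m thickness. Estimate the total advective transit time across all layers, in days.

With flow normal to the layers, continuity requires the same specific discharge q through every layer.
Σ(b_i/K_i) = 10.1/107 + 3.17/17.9 + 11.5/0.346 = 33.51 d.
q = Δh / Σ(b_i/K_i) = 6.88 / 33.51 = 0.2053 m/day.
In each layer the seepage velocity is v_i = q/n_i, so the layer transit time is t_i = b_i·n_i / q:
  layer 1 (coarse sand): t_1 = 10.1 × 0.31 / 0.2053 = 15.25 d
  layer 2 (medium sand): t_2 = 3.17 × 0.20 / 0.2053 = 3.088 d
  layer 3 (fractured sandstone): t_3 = 11.5 × 0.12 / 0.2053 = 6.721 d
Total t = Σ t_i = 25.06 days.

25.1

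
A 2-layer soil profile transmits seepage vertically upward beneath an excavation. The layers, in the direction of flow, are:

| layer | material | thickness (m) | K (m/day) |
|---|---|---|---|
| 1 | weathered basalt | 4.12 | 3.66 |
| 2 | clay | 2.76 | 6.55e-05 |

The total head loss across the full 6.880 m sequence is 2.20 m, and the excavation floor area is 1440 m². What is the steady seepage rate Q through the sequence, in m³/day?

Flow is perpendicular to layering, so the layers act in series and the equivalent K is the thickness-weighted harmonic mean.
Total thickness L = 4.12 + 2.76 = 6.880 m.
Σ(b_i/K_i) = 4.12/3.66 + 2.76/6.55e-05 = 42139 d.
K_eq = L / Σ(b_i/K_i) = 6.880 / 42139 = 0.0001633 m/day.
Q = K_eq · A · (Δh/L) = 0.0001633 × 1440 × (2.20/6.880) = 0.07518 m³/day.

0.0752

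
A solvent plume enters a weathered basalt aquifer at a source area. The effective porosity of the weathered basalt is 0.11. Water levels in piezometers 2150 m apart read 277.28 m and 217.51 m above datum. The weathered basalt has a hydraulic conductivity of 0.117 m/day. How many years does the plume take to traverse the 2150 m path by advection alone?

199

Hydraulic gradient i = (277.28 − 217.51) / 2150 = 59.77 / 2150 = 0.02780.
Darcy flux q = K · i = 0.1170 × 0.02780 = 0.003253 m/day.
Seepage velocity v = q / n_e = 0.003253 / 0.11 = 0.02957 m/day.
Travel time t = L / v = 2150 / 0.02957 = 72711 days = 199.1 years.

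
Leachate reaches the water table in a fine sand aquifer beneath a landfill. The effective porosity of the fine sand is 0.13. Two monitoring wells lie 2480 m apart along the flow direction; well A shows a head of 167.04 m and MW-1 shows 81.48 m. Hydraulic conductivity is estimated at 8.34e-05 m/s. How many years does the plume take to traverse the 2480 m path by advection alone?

Convert K: 8.34e-05 m/s × 86400 = 7.206 m/day.
Hydraulic gradient i = (167.04 − 81.48) / 2480 = 85.56 / 2480 = 0.03450.
Darcy flux q = K · i = 7.206 × 0.03450 = 0.2486 m/day.
Seepage velocity v = q / n_e = 0.2486 / 0.13 = 1.912 m/day.
Travel time t = L / v = 2480 / 1.912 = 1297 days = 3.551 years.

3.55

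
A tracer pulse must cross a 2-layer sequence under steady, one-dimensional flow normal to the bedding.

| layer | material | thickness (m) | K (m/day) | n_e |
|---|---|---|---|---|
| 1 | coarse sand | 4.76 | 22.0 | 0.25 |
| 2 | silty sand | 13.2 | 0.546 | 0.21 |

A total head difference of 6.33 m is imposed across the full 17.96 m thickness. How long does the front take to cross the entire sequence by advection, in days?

With flow normal to the layers, continuity requires the same specific discharge q through every layer.
Σ(b_i/K_i) = 4.76/22.0 + 13.2/0.546 = 24.39 d.
q = Δh / Σ(b_i/K_i) = 6.33 / 24.39 = 0.2595 m/day.
In each layer the seepage velocity is v_i = q/n_i, so the layer transit time is t_i = b_i·n_i / q:
  layer 1 (coarse sand): t_1 = 4.76 × 0.25 / 0.2595 = 4.586 d
  layer 2 (silty sand): t_2 = 13.2 × 0.21 / 0.2595 = 10.68 d
Total t = Σ t_i = 15.27 days.

15.3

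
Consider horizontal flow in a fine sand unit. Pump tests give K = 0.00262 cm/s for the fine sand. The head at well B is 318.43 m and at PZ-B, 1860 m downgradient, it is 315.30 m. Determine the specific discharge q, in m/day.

Convert K: 0.00262 cm/s × 864 = 2.264 m/day.
Hydraulic gradient i = (318.43 − 315.30) / 1860 = 3.13 / 1860 = 0.001683.
Specific discharge q = K · i = 2.264 × 0.001683 = 0.003809 m/day.

0.00381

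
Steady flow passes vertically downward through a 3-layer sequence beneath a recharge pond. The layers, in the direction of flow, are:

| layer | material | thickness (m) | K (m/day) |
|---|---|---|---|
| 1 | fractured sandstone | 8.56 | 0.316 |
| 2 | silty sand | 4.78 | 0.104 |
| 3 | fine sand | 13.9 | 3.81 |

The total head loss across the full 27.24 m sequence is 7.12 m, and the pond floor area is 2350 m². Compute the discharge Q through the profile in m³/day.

Flow is perpendicular to layering, so the layers act in series and the equivalent K is the thickness-weighted harmonic mean.
Total thickness L = 8.56 + 4.78 + 13.9 = 27.24 m.
Σ(b_i/K_i) = 8.56/0.316 + 4.78/0.104 + 13.9/3.81 = 76.70 d.
K_eq = L / Σ(b_i/K_i) = 27.24 / 76.70 = 0.3552 m/day.
Q = K_eq · A · (Δh/L) = 0.3552 × 2350 × (7.12/27.24) = 218.2 m³/day.

218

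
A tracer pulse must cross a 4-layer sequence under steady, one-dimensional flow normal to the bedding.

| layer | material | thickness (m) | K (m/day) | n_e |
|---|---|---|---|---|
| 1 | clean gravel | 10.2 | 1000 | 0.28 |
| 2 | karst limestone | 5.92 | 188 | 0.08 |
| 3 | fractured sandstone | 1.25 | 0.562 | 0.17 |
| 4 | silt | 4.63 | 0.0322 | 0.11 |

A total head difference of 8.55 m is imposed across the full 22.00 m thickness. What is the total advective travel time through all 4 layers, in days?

69.2

With flow normal to the layers, continuity requires the same specific discharge q through every layer.
Σ(b_i/K_i) = 10.2/1000 + 5.92/188 + 1.25/0.562 + 4.63/0.0322 = 146.1 d.
q = Δh / Σ(b_i/K_i) = 8.55 / 146.1 = 0.05854 m/day.
In each layer the seepage velocity is v_i = q/n_i, so the layer transit time is t_i = b_i·n_i / q:
  layer 1 (clean gravel): t_1 = 10.2 × 0.28 / 0.05854 = 48.79 d
  layer 2 (karst limestone): t_2 = 5.92 × 0.08 / 0.05854 = 8.090 d
  layer 3 (fractured sandstone): t_3 = 1.25 × 0.17 / 0.05854 = 3.630 d
  layer 4 (silt): t_4 = 4.63 × 0.11 / 0.05854 = 8.700 d
Total t = Σ t_i = 69.21 days.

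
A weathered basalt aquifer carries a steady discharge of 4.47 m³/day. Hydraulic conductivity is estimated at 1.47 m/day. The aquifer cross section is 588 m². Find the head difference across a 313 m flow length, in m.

From Q = K·A·i, i = Q / (K·A) = 4.47 / (1.470 × 588.0) = 0.005171.
Head loss Δh = i · L = 0.005171 × 313 = 1.619 m.

1.62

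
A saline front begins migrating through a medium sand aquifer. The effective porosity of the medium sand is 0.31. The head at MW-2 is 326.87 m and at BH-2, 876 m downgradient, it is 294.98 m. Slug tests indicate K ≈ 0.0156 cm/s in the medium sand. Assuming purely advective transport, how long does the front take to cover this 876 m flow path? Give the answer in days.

553

Convert K: 0.0156 cm/s × 864 = 13.48 m/day.
Hydraulic gradient i = (326.87 − 294.98) / 876 = 31.89 / 876 = 0.03640.
Darcy flux q = K · i = 13.48 × 0.03640 = 0.4907 m/day.
Seepage velocity v = q / n_e = 0.4907 / 0.31 = 1.583 m/day.
Travel time t = L / v = 876 / 1.583 = 553.4 days.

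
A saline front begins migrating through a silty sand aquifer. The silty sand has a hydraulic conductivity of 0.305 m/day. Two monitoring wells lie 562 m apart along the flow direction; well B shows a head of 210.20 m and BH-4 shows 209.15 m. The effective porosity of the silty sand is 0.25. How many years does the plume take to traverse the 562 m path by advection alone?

Hydraulic gradient i = (210.20 − 209.15) / 562 = 1.05 / 562 = 0.001868.
Darcy flux q = K · i = 0.3050 × 0.001868 = 0.0005698 m/day.
Seepage velocity v = q / n_e = 0.0005698 / 0.25 = 0.002279 m/day.
Travel time t = L / v = 562 / 0.002279 = 2.466e+05 days = 675.0 years.

675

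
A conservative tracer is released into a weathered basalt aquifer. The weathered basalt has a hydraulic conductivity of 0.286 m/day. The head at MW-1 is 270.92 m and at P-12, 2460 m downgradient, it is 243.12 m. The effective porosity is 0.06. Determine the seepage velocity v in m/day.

0.0539

Hydraulic gradient i = (270.92 − 243.12) / 2460 = 27.8 / 2460 = 0.01130.
Darcy flux q = K · i = 0.2860 × 0.01130 = 0.003232 m/day.
Seepage velocity v = q / n_e = 0.003232 / 0.06 = 0.05387 m/day.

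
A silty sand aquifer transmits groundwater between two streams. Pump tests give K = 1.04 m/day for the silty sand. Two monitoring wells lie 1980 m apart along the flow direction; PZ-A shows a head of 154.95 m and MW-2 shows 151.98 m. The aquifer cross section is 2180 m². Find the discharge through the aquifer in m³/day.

Hydraulic gradient i = (154.95 − 151.98) / 1980 = 2.97 / 1980 = 0.001500.
Darcy's law: Q = K · A · i = 1.040 × 2180 × 0.001500 = 3.401 m³/day.

3.40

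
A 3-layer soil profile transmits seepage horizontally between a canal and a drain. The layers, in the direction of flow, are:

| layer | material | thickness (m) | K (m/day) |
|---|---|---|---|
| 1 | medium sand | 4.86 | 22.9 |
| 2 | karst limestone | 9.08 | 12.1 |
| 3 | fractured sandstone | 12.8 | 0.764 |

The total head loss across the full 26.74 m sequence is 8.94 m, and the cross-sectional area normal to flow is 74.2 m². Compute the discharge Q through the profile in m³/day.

Flow is perpendicular to layering, so the layers act in series and the equivalent K is the thickness-weighted harmonic mean.
Total thickness L = 4.86 + 9.08 + 12.8 = 26.74 m.
Σ(b_i/K_i) = 4.86/22.9 + 9.08/12.1 + 12.8/0.764 = 17.72 d.
K_eq = L / Σ(b_i/K_i) = 26.74 / 17.72 = 1.509 m/day.
Q = K_eq · A · (Δh/L) = 1.509 × 74.2 × (8.94/26.74) = 37.44 m³/day.

37.4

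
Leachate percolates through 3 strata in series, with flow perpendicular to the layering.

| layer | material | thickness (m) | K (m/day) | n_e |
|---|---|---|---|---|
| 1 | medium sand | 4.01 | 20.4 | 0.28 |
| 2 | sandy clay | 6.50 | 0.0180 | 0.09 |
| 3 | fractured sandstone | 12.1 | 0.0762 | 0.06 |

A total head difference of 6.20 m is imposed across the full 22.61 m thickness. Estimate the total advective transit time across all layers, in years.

With flow normal to the layers, continuity requires the same specific discharge q through every layer.
Σ(b_i/K_i) = 4.01/20.4 + 6.50/0.0180 + 12.1/0.0762 = 520.1 d.
q = Δh / Σ(b_i/K_i) = 6.20 / 520.1 = 0.01192 m/day.
In each layer the seepage velocity is v_i = q/n_i, so the layer transit time is t_i = b_i·n_i / q:
  layer 1 (medium sand): t_1 = 4.01 × 0.28 / 0.01192 = 94.19 d
  layer 2 (sandy clay): t_2 = 6.50 × 0.09 / 0.01192 = 49.07 d
  layer 3 (fractured sandstone): t_3 = 12.1 × 0.06 / 0.01192 = 60.90 d
Total t = Σ t_i = 204.2 days = 0.5590 years.

0.559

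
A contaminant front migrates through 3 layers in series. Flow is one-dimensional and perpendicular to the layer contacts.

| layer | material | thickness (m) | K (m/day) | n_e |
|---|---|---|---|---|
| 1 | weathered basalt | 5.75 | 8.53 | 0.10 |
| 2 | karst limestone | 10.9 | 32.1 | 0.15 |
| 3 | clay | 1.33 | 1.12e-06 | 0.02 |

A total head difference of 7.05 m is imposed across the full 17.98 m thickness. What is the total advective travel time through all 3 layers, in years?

1030

With flow normal to the layers, continuity requires the same specific discharge q through every layer.
Σ(b_i/K_i) = 5.75/8.53 + 10.9/32.1 + 1.33/1.12e-06 = 1.188e+06 d.
q = Δh / Σ(b_i/K_i) = 7.05 / 1.188e+06 = 5.937e-06 m/day.
In each layer the seepage velocity is v_i = q/n_i, so the layer transit time is t_i = b_i·n_i / q:
  layer 1 (weathered basalt): t_1 = 5.75 × 0.10 / 5.937e-06 = 96853 d
  layer 2 (karst limestone): t_2 = 10.9 × 0.15 / 5.937e-06 = 2.754e+05 d
  layer 3 (clay): t_3 = 1.33 × 0.02 / 5.937e-06 = 4481 d
Total t = Σ t_i = 3.767e+05 days = 1031 years.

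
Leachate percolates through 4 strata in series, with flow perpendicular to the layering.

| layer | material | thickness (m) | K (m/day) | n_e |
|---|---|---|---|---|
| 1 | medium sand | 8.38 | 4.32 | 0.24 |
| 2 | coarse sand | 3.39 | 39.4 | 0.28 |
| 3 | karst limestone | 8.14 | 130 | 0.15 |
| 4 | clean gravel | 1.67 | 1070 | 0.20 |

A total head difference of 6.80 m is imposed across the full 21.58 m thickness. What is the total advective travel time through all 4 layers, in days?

With flow normal to the layers, continuity requires the same specific discharge q through every layer.
Σ(b_i/K_i) = 8.38/4.32 + 3.39/39.4 + 8.14/130 + 1.67/1070 = 2.090 d.
q = Δh / Σ(b_i/K_i) = 6.80 / 2.090 = 3.254 m/day.
In each layer the seepage velocity is v_i = q/n_i, so the layer transit time is t_i = b_i·n_i / q:
  layer 1 (medium sand): t_1 = 8.38 × 0.24 / 3.254 = 0.6182 d
  layer 2 (coarse sand): t_2 = 3.39 × 0.28 / 3.254 = 0.2917 d
  layer 3 (karst limestone): t_3 = 8.14 × 0.15 / 3.254 = 0.3753 d
  layer 4 (clean gravel): t_4 = 1.67 × 0.20 / 3.254 = 0.1027 d
Total t = Σ t_i = 1.388 days.

1.39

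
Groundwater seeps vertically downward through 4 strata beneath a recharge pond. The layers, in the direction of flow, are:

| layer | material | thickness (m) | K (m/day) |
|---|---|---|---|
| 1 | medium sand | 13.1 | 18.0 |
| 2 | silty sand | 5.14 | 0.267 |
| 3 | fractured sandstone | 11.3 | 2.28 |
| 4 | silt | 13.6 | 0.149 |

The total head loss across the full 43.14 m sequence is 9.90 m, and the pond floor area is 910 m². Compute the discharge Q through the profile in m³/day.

77.5

Flow is perpendicular to layering, so the layers act in series and the equivalent K is the thickness-weighted harmonic mean.
Total thickness L = 13.1 + 5.14 + 11.3 + 13.6 = 43.14 m.
Σ(b_i/K_i) = 13.1/18.0 + 5.14/0.267 + 11.3/2.28 + 13.6/0.149 = 116.2 d.
K_eq = L / Σ(b_i/K_i) = 43.14 / 116.2 = 0.3712 m/day.
Q = K_eq · A · (Δh/L) = 0.3712 × 910 × (9.90/43.14) = 77.52 m³/day.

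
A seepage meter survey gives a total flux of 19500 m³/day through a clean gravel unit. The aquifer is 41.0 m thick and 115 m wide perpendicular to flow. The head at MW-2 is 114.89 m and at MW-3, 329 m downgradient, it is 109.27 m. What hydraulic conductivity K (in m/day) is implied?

Cross-sectional area A = 115 × 41.0 = 4715 m².
Hydraulic gradient i = (114.89 − 109.27) / 329 = 5.62 / 329 = 0.01708.
From Q = K·A·i, K = Q / (A·i) = 19500 / (4715 × 0.01708) = 242.1 m/day.

242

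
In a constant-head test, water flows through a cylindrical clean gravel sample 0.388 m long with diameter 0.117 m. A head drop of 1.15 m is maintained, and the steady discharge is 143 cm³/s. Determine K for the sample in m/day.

388

Cross-sectional area A = π·(d/2)² = π × (0.117/2)² = 0.01075 m².
Convert discharge: 143 cm³/s = 0.0001430 m³/s.
Darcy's law rearranged: K = Q·L / (A·Δh) = 0.0001430 × 0.388 / (0.01075 × 1.15) = 0.004488 m/s = 387.7 m/day.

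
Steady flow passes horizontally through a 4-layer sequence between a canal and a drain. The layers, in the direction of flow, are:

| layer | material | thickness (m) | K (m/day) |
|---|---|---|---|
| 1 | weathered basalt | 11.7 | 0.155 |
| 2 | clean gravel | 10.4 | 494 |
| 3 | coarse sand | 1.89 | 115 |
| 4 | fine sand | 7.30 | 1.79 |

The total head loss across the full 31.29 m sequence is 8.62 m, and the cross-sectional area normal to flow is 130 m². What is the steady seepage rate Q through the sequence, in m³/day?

Flow is perpendicular to layering, so the layers act in series and the equivalent K is the thickness-weighted harmonic mean.
Total thickness L = 11.7 + 10.4 + 1.89 + 7.30 = 31.29 m.
Σ(b_i/K_i) = 11.7/0.155 + 10.4/494 + 1.89/115 + 7.30/1.79 = 79.60 d.
K_eq = L / Σ(b_i/K_i) = 31.29 / 79.60 = 0.3931 m/day.
Q = K_eq · A · (Δh/L) = 0.3931 × 130 × (8.62/31.29) = 14.08 m³/day.

14.1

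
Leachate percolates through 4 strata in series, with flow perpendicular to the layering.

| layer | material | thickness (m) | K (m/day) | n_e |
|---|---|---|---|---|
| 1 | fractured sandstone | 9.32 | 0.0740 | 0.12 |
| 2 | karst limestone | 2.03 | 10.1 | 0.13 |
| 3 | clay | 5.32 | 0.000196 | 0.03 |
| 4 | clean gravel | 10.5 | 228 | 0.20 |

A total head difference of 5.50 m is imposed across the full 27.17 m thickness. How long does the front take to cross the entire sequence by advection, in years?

With flow normal to the layers, continuity requires the same specific discharge q through every layer.
Σ(b_i/K_i) = 9.32/0.0740 + 2.03/10.1 + 5.32/0.000196 + 10.5/228 = 27269 d.
q = Δh / Σ(b_i/K_i) = 5.50 / 27269 = 0.0002017 m/day.
In each layer the seepage velocity is v_i = q/n_i, so the layer transit time is t_i = b_i·n_i / q:
  layer 1 (fractured sandstone): t_1 = 9.32 × 0.12 / 0.0002017 = 5545 d
  layer 2 (karst limestone): t_2 = 2.03 × 0.13 / 0.0002017 = 1308 d
  layer 3 (clay): t_3 = 5.32 × 0.03 / 0.0002017 = 791.3 d
  layer 4 (clean gravel): t_4 = 10.5 × 0.20 / 0.0002017 = 10412 d
Total t = Σ t_i = 18057 days = 49.44 years.

49.4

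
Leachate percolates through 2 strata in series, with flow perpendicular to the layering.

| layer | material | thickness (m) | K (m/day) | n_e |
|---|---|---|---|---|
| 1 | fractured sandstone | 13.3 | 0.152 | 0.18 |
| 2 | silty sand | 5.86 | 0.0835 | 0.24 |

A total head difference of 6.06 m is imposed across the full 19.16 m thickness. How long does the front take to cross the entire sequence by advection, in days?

With flow normal to the layers, continuity requires the same specific discharge q through every layer.
Σ(b_i/K_i) = 13.3/0.152 + 5.86/0.0835 = 157.7 d.
q = Δh / Σ(b_i/K_i) = 6.06 / 157.7 = 0.03843 m/day.
In each layer the seepage velocity is v_i = q/n_i, so the layer transit time is t_i = b_i·n_i / q:
  layer 1 (fractured sandstone): t_1 = 13.3 × 0.18 / 0.03843 = 62.29 d
  layer 2 (silty sand): t_2 = 5.86 × 0.24 / 0.03843 = 36.59 d
Total t = Σ t_i = 98.89 days.

98.9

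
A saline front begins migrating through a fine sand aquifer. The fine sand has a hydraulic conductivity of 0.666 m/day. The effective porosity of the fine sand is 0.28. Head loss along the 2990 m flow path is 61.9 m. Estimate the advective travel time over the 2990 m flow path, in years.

166

Hydraulic gradient i = Δh / L = 61.9 / 2990 = 0.02070.
Darcy flux q = K · i = 0.6660 × 0.02070 = 0.01379 m/day.
Seepage velocity v = q / n_e = 0.01379 / 0.28 = 0.04924 m/day.
Travel time t = L / v = 2990 / 0.04924 = 60721 days = 166.2 years.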